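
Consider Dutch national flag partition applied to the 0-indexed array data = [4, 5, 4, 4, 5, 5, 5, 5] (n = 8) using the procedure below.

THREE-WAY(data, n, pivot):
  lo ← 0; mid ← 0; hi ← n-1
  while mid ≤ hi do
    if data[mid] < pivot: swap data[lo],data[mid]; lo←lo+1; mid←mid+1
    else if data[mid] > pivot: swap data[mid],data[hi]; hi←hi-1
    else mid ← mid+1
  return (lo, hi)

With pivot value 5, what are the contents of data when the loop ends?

pivot = 5; lo=0, mid=0, hi=7
data[mid]=4<5: swap data[0],data[0]; lo=1,mid=1 → [4, 5, 4, 4, 5, 5, 5, 5]
data[mid]=5=5: mid=2
data[mid]=4<5: swap data[1],data[2]; lo=2,mid=3 → [4, 4, 5, 4, 5, 5, 5, 5]
data[mid]=4<5: swap data[2],data[3]; lo=3,mid=4 → [4, 4, 4, 5, 5, 5, 5, 5]
data[mid]=5=5: mid=5
data[mid]=5=5: mid=6
data[mid]=5=5: mid=7
data[mid]=5=5: mid=8
end: lo=3, hi=7; data = [4, 4, 4, 5, 5, 5, 5, 5]

[4, 4, 4, 5, 5, 5, 5, 5]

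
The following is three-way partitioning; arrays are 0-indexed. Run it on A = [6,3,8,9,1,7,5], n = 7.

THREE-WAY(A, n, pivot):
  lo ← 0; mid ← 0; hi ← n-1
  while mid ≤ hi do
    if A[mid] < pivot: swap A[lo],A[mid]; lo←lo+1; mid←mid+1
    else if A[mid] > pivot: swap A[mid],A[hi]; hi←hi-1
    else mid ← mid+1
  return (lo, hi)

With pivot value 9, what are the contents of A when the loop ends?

[6,3,8,1,7,5,9]

pivot = 9; lo=0, mid=0, hi=6
A[mid]=6<9: swap A[0],A[0]; lo=1,mid=1 → [6,3,8,9,1,7,5]
A[mid]=3<9: swap A[1],A[1]; lo=2,mid=2 → [6,3,8,9,1,7,5]
A[mid]=8<9: swap A[2],A[2]; lo=3,mid=3 → [6,3,8,9,1,7,5]
A[mid]=9=9: mid=4
A[mid]=1<9: swap A[3],A[4]; lo=4,mid=5 → [6,3,8,1,9,7,5]
A[mid]=7<9: swap A[4],A[5]; lo=5,mid=6 → [6,3,8,1,7,9,5]
A[mid]=5<9: swap A[5],A[6]; lo=6,mid=7 → [6,3,8,1,7,5,9]
end: lo=6, hi=6; A = [6,3,8,1,7,5,9]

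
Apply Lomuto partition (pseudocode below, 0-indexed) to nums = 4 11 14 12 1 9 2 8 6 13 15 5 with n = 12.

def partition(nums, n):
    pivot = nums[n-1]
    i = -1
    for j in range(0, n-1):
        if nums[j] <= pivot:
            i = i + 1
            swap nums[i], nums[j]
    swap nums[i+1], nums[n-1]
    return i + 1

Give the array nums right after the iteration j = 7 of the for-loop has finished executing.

pivot=5, i=-1
j=0: 4≤5, i=0, swap(0,0) ⇒ 4 11 14 12 1 9 2 8 6 13 15 5
j=1: 11>5, skip
j=2: 14>5, skip
j=3: 12>5, skip
j=4: 1≤5, i=1, swap(1,4) ⇒ 4 1 14 12 11 9 2 8 6 13 15 5
j=5: 9>5, skip
j=6: 2≤5, i=2, swap(2,6) ⇒ 4 1 2 12 11 9 14 8 6 13 15 5
j=7: 8>5, skip
(after j=7) nums = 4 1 2 12 11 9 14 8 6 13 15 5

4 1 2 12 11 9 14 8 6 13 15 5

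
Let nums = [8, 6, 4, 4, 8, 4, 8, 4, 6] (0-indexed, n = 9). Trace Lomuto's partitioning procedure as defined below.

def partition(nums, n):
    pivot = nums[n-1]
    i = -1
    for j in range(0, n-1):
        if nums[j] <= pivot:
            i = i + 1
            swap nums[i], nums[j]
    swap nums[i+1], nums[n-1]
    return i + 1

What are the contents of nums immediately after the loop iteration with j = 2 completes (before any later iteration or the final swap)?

[6, 4, 8, 4, 8, 4, 8, 4, 6]

pivot = nums[8] = 6; i = -1
j=0: nums[0]=8 > 6 → no swap
j=1: nums[1]=6 ≤ 6 → i=0, swap nums[0],nums[1] → [6, 8, 4, 4, 8, 4, 8, 4, 6]
j=2: nums[2]=4 ≤ 6 → i=1, swap nums[1],nums[2] → [6, 4, 8, 4, 8, 4, 8, 4, 6]
(after j=2) nums = [6, 4, 8, 4, 8, 4, 8, 4, 6]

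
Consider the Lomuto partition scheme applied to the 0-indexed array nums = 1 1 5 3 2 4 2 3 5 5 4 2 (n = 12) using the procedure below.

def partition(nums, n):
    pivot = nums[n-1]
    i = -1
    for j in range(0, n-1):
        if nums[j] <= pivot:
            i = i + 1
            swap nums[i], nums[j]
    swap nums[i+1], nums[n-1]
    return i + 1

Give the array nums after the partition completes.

1 1 2 2 2 4 3 3 5 5 4 5

pivot = nums[11] = 2; i = -1
j=0: nums[0]=1 ≤ 2 → i=0, swap nums[0],nums[0] (no change) → 1 1 5 3 2 4 2 3 5 5 4 2
j=1: nums[1]=1 ≤ 2 → i=1, swap nums[1],nums[1] (no change) → 1 1 5 3 2 4 2 3 5 5 4 2
j=2: nums[2]=5 > 2 → no swap
j=3: nums[3]=3 > 2 → no swap
j=4: nums[4]=2 ≤ 2 → i=2, swap nums[2],nums[4] → 1 1 2 3 5 4 2 3 5 5 4 2
j=5: nums[5]=4 > 2 → no swap
j=6: nums[6]=2 ≤ 2 → i=3, swap nums[3],nums[6] → 1 1 2 2 5 4 3 3 5 5 4 2
j=7: nums[7]=3 > 2 → no swap
j=8: nums[8]=5 > 2 → no swap
j=9: nums[9]=5 > 2 → no swap
j=10: nums[10]=4 > 2 → no swap
final swap nums[4],nums[11] → 1 1 2 2 2 4 3 3 5 5 4 5; return 4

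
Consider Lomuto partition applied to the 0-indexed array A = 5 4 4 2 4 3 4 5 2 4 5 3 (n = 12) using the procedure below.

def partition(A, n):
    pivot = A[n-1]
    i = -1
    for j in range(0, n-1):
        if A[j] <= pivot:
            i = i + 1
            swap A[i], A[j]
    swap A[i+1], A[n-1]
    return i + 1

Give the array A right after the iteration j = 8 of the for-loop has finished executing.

pivot=3, i=-1
j=0: 5>3, skip
j=1: 4>3, skip
j=2: 4>3, skip
j=3: 2≤3, i=0, swap(0,3) ⇒ 2 4 4 5 4 3 4 5 2 4 5 3
j=4: 4>3, skip
j=5: 3≤3, i=1, swap(1,5) ⇒ 2 3 4 5 4 4 4 5 2 4 5 3
j=6: 4>3, skip
j=7: 5>3, skip
j=8: 2≤3, i=2, swap(2,8) ⇒ 2 3 2 5 4 4 4 5 4 4 5 3
(after j=8) A = 2 3 2 5 4 4 4 5 4 4 5 3

2 3 2 5 4 4 4 5 4 4 5 3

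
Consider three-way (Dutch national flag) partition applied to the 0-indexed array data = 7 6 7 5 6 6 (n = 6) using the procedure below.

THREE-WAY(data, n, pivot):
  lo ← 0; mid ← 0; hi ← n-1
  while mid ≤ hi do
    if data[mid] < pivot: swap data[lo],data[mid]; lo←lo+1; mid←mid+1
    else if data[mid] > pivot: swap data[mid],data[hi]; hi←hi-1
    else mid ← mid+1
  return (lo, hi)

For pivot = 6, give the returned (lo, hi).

(1, 3)

pivot = 6; lo=0, mid=0, hi=5
data[mid]=7>6: swap data[0],data[5]; hi=4 → 6 6 7 5 6 7
data[mid]=6=6: mid=1
data[mid]=6=6: mid=2
data[mid]=7>6: swap data[2],data[4]; hi=3 → 6 6 6 5 7 7
data[mid]=6=6: mid=3
data[mid]=5<6: swap data[0],data[3]; lo=1,mid=4 → 5 6 6 6 7 7
end: lo=1, hi=3; data = 5 6 6 6 7 7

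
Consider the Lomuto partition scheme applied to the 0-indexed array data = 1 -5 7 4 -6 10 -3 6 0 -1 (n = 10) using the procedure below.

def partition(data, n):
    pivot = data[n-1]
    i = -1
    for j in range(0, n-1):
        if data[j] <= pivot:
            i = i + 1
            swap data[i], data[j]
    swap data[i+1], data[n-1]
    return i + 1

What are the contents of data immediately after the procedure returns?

-5 -6 -3 -1 1 10 7 6 0 4

pivot=-1, i=-1
j=0: 1>-1, skip
j=1: -5≤-1, i=0, swap(0,1) ⇒ -5 1 7 4 -6 10 -3 6 0 -1
j=2: 7>-1, skip
j=3: 4>-1, skip
j=4: -6≤-1, i=1, swap(1,4) ⇒ -5 -6 7 4 1 10 -3 6 0 -1
j=5: 10>-1, skip
j=6: -3≤-1, i=2, swap(2,6) ⇒ -5 -6 -3 4 1 10 7 6 0 -1
j=7: 6>-1, skip
j=8: 0>-1, skip
swap(3,9) ⇒ -5 -6 -3 -1 1 10 7 6 0 4; return 3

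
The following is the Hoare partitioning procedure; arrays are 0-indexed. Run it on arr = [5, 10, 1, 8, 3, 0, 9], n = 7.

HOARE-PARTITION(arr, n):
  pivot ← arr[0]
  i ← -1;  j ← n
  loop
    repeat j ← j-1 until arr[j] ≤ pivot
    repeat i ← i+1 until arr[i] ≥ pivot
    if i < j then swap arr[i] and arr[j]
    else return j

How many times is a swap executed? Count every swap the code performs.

pivot=5
j stops at 5 (0), i stops at 0 (5); swap ⇒ [0, 10, 1, 8, 3, 5, 9]
j stops at 4 (3), i stops at 1 (10); swap ⇒ [0, 3, 1, 8, 10, 5, 9]
j stops at 2, i stops at 3; i≥j ⇒ return 2. arr=[0, 3, 1, 8, 10, 5, 9]

2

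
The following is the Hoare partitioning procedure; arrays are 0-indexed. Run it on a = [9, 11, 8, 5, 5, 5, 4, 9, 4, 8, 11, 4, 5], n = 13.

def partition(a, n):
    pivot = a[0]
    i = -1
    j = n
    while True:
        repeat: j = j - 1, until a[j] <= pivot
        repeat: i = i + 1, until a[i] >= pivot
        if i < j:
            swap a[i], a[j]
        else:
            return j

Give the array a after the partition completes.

pivot=9
j stops at 12 (5), i stops at 0 (9); swap ⇒ [5, 11, 8, 5, 5, 5, 4, 9, 4, 8, 11, 4, 9]
j stops at 11 (4), i stops at 1 (11); swap ⇒ [5, 4, 8, 5, 5, 5, 4, 9, 4, 8, 11, 11, 9]
j stops at 9 (8), i stops at 7 (9); swap ⇒ [5, 4, 8, 5, 5, 5, 4, 8, 4, 9, 11, 11, 9]
j stops at 8, i stops at 9; i≥j ⇒ return 8. a=[5, 4, 8, 5, 5, 5, 4, 8, 4, 9, 11, 11, 9]

[5, 4, 8, 5, 5, 5, 4, 8, 4, 9, 11, 11, 9]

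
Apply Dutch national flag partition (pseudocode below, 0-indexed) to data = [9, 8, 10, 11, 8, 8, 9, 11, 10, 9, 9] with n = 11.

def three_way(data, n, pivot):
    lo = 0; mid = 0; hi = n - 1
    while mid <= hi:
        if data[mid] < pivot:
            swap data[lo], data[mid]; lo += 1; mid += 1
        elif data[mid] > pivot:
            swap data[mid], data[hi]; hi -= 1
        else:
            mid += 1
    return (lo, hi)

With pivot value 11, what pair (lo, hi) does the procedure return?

lo=0 mid=0 hi=10
9<11: swap(0,0), lo=1 mid=1 ⇒ [9, 8, 10, 11, 8, 8, 9, 11, 10, 9, 9]
8<11: swap(1,1), lo=2 mid=2 ⇒ [9, 8, 10, 11, 8, 8, 9, 11, 10, 9, 9]
10<11: swap(2,2), lo=3 mid=3 ⇒ [9, 8, 10, 11, 8, 8, 9, 11, 10, 9, 9]
11=11: mid=4
8<11: swap(3,4), lo=4 mid=5 ⇒ [9, 8, 10, 8, 11, 8, 9, 11, 10, 9, 9]
8<11: swap(4,5), lo=5 mid=6 ⇒ [9, 8, 10, 8, 8, 11, 9, 11, 10, 9, 9]
9<11: swap(5,6), lo=6 mid=7 ⇒ [9, 8, 10, 8, 8, 9, 11, 11, 10, 9, 9]
11=11: mid=8
10<11: swap(6,8), lo=7 mid=9 ⇒ [9, 8, 10, 8, 8, 9, 10, 11, 11, 9, 9]
9<11: swap(7,9), lo=8 mid=10 ⇒ [9, 8, 10, 8, 8, 9, 10, 9, 11, 11, 9]
9<11: swap(8,10), lo=9 mid=11 ⇒ [9, 8, 10, 8, 8, 9, 10, 9, 9, 11, 11]
done. lo=9 hi=10; data=[9, 8, 10, 8, 8, 9, 10, 9, 9, 11, 11]

(9, 10)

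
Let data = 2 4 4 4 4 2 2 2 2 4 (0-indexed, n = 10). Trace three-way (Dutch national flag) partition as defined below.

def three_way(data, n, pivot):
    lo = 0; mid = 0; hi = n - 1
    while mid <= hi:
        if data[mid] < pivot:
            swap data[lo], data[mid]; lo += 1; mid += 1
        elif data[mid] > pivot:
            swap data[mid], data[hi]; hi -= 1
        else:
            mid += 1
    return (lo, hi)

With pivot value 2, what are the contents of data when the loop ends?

pivot = 2; lo=0, mid=0, hi=9
data[mid]=2=2: mid=1
data[mid]=4>2: swap data[1],data[9]; hi=8 → 2 4 4 4 4 2 2 2 2 4
data[mid]=4>2: swap data[1],data[8]; hi=7 → 2 2 4 4 4 2 2 2 4 4
data[mid]=2=2: mid=2
data[mid]=4>2: swap data[2],data[7]; hi=6 → 2 2 2 4 4 2 2 4 4 4
data[mid]=2=2: mid=3
data[mid]=4>2: swap data[3],data[6]; hi=5 → 2 2 2 2 4 2 4 4 4 4
data[mid]=2=2: mid=4
data[mid]=4>2: swap data[4],data[5]; hi=4 → 2 2 2 2 2 4 4 4 4 4
data[mid]=2=2: mid=5
end: lo=0, hi=4; data = 2 2 2 2 2 4 4 4 4 4

2 2 2 2 2 4 4 4 4 4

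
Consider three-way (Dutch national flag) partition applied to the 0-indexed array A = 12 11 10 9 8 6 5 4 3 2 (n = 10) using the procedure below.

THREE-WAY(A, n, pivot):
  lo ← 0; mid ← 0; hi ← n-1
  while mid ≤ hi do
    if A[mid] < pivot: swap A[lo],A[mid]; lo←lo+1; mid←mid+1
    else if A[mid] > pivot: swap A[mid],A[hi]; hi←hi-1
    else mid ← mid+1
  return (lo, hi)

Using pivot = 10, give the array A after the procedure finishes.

2 3 9 8 6 5 4 10 11 12

pivot = 10; lo=0, mid=0, hi=9
A[mid]=12>10: swap A[0],A[9]; hi=8 → 2 11 10 9 8 6 5 4 3 12
A[mid]=2<10: swap A[0],A[0]; lo=1,mid=1 → 2 11 10 9 8 6 5 4 3 12
A[mid]=11>10: swap A[1],A[8]; hi=7 → 2 3 10 9 8 6 5 4 11 12
A[mid]=3<10: swap A[1],A[1]; lo=2,mid=2 → 2 3 10 9 8 6 5 4 11 12
A[mid]=10=10: mid=3
A[mid]=9<10: swap A[2],A[3]; lo=3,mid=4 → 2 3 9 10 8 6 5 4 11 12
A[mid]=8<10: swap A[3],A[4]; lo=4,mid=5 → 2 3 9 8 10 6 5 4 11 12
A[mid]=6<10: swap A[4],A[5]; lo=5,mid=6 → 2 3 9 8 6 10 5 4 11 12
A[mid]=5<10: swap A[5],A[6]; lo=6,mid=7 → 2 3 9 8 6 5 10 4 11 12
A[mid]=4<10: swap A[6],A[7]; lo=7,mid=8 → 2 3 9 8 6 5 4 10 11 12
end: lo=7, hi=7; A = 2 3 9 8 6 5 4 10 11 12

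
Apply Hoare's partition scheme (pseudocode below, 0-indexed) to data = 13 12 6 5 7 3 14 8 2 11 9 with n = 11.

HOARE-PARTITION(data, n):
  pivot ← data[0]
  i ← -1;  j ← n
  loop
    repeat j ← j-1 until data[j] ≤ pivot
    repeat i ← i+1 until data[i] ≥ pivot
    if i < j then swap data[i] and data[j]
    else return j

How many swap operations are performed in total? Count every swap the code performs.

2

pivot=13
j stops at 10 (9), i stops at 0 (13); swap ⇒ 9 12 6 5 7 3 14 8 2 11 13
j stops at 9 (11), i stops at 6 (14); swap ⇒ 9 12 6 5 7 3 11 8 2 14 13
j stops at 8, i stops at 9; i≥j ⇒ return 8. data=9 12 6 5 7 3 11 8 2 14 13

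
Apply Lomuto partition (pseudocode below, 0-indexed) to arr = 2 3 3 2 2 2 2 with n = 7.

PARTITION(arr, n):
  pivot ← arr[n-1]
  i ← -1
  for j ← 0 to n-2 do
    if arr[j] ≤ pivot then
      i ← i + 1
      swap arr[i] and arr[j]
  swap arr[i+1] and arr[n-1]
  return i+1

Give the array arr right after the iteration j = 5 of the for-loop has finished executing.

2 2 2 2 3 3 2

pivot = arr[6] = 2; i = -1
j=0: arr[0]=2 ≤ 2 → i=0, swap arr[0],arr[0] (no change) → 2 3 3 2 2 2 2
j=1: arr[1]=3 > 2 → no swap
j=2: arr[2]=3 > 2 → no swap
j=3: arr[3]=2 ≤ 2 → i=1, swap arr[1],arr[3] → 2 2 3 3 2 2 2
j=4: arr[4]=2 ≤ 2 → i=2, swap arr[2],arr[4] → 2 2 2 3 3 2 2
j=5: arr[5]=2 ≤ 2 → i=3, swap arr[3],arr[5] → 2 2 2 2 3 3 2
(after j=5) arr = 2 2 2 2 3 3 2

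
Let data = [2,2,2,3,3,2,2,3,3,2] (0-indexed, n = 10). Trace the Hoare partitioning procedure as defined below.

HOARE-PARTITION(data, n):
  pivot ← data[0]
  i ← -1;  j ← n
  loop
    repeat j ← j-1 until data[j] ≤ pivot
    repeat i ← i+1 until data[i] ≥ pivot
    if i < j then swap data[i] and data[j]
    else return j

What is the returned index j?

2

pivot=2
j stops at 9 (2), i stops at 0 (2); swap ⇒ [2,2,2,3,3,2,2,3,3,2]
j stops at 6 (2), i stops at 1 (2); swap ⇒ [2,2,2,3,3,2,2,3,3,2]
j stops at 5 (2), i stops at 2 (2); swap ⇒ [2,2,2,3,3,2,2,3,3,2]
j stops at 2, i stops at 3; i≥j ⇒ return 2. data=[2,2,2,3,3,2,2,3,3,2]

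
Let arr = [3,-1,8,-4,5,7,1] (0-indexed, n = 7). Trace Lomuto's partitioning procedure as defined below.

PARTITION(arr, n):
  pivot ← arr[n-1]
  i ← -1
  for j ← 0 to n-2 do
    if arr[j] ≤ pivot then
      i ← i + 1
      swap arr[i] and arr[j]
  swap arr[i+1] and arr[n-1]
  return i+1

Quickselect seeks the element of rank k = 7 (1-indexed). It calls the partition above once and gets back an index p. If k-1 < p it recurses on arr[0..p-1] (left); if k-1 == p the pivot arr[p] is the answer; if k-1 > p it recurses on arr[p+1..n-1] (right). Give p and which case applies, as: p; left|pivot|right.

pivot=1, i=-1
j=0: 3>1, skip
j=1: -1≤1, i=0, swap(0,1) ⇒ [-1,3,8,-4,5,7,1]
j=2: 8>1, skip
j=3: -4≤1, i=1, swap(1,3) ⇒ [-1,-4,8,3,5,7,1]
j=4: 5>1, skip
j=5: 7>1, skip
swap(2,6) ⇒ [-1,-4,1,3,5,7,8]; return 2
p = 2; k-1 = 6 > 2 ⇒ right

2; right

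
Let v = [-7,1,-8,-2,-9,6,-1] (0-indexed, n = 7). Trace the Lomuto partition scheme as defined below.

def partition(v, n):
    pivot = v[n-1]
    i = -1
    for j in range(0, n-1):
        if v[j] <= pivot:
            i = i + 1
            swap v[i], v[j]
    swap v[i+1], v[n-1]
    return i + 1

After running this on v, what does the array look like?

[-7,-8,-2,-9,-1,6,1]

pivot = v[6] = -1; i = -1
j=0: v[0]=-7 ≤ -1 → i=0, swap v[0],v[0] (no change) → [-7,1,-8,-2,-9,6,-1]
j=1: v[1]=1 > -1 → no swap
j=2: v[2]=-8 ≤ -1 → i=1, swap v[1],v[2] → [-7,-8,1,-2,-9,6,-1]
j=3: v[3]=-2 ≤ -1 → i=2, swap v[2],v[3] → [-7,-8,-2,1,-9,6,-1]
j=4: v[4]=-9 ≤ -1 → i=3, swap v[3],v[4] → [-7,-8,-2,-9,1,6,-1]
j=5: v[5]=6 > -1 → no swap
final swap v[4],v[6] → [-7,-8,-2,-9,-1,6,1]; return 4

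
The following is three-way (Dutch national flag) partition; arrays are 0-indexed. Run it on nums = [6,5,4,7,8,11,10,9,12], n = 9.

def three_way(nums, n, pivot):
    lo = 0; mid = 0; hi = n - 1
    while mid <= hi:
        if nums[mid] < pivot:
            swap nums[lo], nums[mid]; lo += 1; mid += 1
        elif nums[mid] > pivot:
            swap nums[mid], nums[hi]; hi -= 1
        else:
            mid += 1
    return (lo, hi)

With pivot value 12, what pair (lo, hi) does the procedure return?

(8, 8)

pivot = 12; lo=0, mid=0, hi=8
nums[mid]=6<12: swap nums[0],nums[0]; lo=1,mid=1 → [6,5,4,7,8,11,10,9,12]
nums[mid]=5<12: swap nums[1],nums[1]; lo=2,mid=2 → [6,5,4,7,8,11,10,9,12]
nums[mid]=4<12: swap nums[2],nums[2]; lo=3,mid=3 → [6,5,4,7,8,11,10,9,12]
nums[mid]=7<12: swap nums[3],nums[3]; lo=4,mid=4 → [6,5,4,7,8,11,10,9,12]
nums[mid]=8<12: swap nums[4],nums[4]; lo=5,mid=5 → [6,5,4,7,8,11,10,9,12]
nums[mid]=11<12: swap nums[5],nums[5]; lo=6,mid=6 → [6,5,4,7,8,11,10,9,12]
nums[mid]=10<12: swap nums[6],nums[6]; lo=7,mid=7 → [6,5,4,7,8,11,10,9,12]
nums[mid]=9<12: swap nums[7],nums[7]; lo=8,mid=8 → [6,5,4,7,8,11,10,9,12]
nums[mid]=12=12: mid=9
end: lo=8, hi=8; nums = [6,5,4,7,8,11,10,9,12]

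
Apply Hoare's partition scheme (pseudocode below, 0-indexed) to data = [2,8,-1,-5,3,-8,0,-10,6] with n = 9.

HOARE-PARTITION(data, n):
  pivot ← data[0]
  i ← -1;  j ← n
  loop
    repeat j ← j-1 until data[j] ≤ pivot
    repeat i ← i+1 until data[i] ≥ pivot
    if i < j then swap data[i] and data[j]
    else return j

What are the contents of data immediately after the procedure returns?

[-10,0,-1,-5,-8,3,8,2,6]

pivot = data[0] = 2; i = -1, j = 9
j→7 (data[7]=-10≤2), i→0 (data[0]=2≥2); i<j, swap → [-10,8,-1,-5,3,-8,0,2,6]
j→6 (data[6]=0≤2), i→1 (data[1]=8≥2); i<j, swap → [-10,0,-1,-5,3,-8,8,2,6]
j→5 (data[5]=-8≤2), i→4 (data[4]=3≥2); i<j, swap → [-10,0,-1,-5,-8,3,8,2,6]
j→4, i→5; i≥j, return j=4. data = [-10,0,-1,-5,-8,3,8,2,6]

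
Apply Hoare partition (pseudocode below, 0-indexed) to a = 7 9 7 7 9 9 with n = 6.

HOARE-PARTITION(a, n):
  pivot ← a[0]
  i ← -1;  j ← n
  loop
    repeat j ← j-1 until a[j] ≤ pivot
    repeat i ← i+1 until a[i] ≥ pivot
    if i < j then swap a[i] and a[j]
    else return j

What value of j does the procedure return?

pivot = a[0] = 7; i = -1, j = 6
j→3 (a[3]=7≤7), i→0 (a[0]=7≥7); i<j, swap → 7 9 7 7 9 9
j→2 (a[2]=7≤7), i→1 (a[1]=9≥7); i<j, swap → 7 7 9 7 9 9
j→1, i→2; i≥j, return j=1. a = 7 7 9 7 9 9

1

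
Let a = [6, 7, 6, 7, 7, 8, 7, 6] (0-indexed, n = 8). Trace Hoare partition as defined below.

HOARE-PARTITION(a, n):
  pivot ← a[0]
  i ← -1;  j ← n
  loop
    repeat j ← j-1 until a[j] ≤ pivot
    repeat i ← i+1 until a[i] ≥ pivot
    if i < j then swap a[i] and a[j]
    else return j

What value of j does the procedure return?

pivot = a[0] = 6; i = -1, j = 8
j→7 (a[7]=6≤6), i→0 (a[0]=6≥6); i<j, swap → [6, 7, 6, 7, 7, 8, 7, 6]
j→2 (a[2]=6≤6), i→1 (a[1]=7≥6); i<j, swap → [6, 6, 7, 7, 7, 8, 7, 6]
j→1, i→2; i≥j, return j=1. a = [6, 6, 7, 7, 7, 8, 7, 6]

1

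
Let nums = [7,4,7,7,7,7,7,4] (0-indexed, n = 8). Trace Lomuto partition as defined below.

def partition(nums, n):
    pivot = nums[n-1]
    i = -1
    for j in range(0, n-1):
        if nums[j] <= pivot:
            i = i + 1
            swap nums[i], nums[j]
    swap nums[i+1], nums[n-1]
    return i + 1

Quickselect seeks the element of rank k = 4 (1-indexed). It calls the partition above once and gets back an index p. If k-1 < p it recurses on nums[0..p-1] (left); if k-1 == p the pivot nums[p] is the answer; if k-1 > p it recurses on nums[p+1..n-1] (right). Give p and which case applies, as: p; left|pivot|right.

pivot=4, i=-1
j=0: 7>4, skip
j=1: 4≤4, i=0, swap(0,1) ⇒ [4,7,7,7,7,7,7,4]
j=2: 7>4, skip
j=3: 7>4, skip
j=4: 7>4, skip
j=5: 7>4, skip
j=6: 7>4, skip
swap(1,7) ⇒ [4,4,7,7,7,7,7,7]; return 1
p = 1; k-1 = 3 > 1 ⇒ right

1; right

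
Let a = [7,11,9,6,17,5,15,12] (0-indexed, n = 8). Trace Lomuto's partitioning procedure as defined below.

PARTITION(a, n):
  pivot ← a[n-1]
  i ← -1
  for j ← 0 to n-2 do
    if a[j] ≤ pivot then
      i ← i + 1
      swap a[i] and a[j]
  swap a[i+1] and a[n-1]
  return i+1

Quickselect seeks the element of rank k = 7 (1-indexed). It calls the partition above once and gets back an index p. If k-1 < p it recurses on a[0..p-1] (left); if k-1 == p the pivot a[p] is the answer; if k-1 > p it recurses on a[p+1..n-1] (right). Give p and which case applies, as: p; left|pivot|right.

5; right

pivot=12, i=-1
j=0: 7≤12, i=0, swap(0,0) ⇒ [7,11,9,6,17,5,15,12]
j=1: 11≤12, i=1, swap(1,1) ⇒ [7,11,9,6,17,5,15,12]
j=2: 9≤12, i=2, swap(2,2) ⇒ [7,11,9,6,17,5,15,12]
j=3: 6≤12, i=3, swap(3,3) ⇒ [7,11,9,6,17,5,15,12]
j=4: 17>12, skip
j=5: 5≤12, i=4, swap(4,5) ⇒ [7,11,9,6,5,17,15,12]
j=6: 15>12, skip
swap(5,7) ⇒ [7,11,9,6,5,12,15,17]; return 5
p = 5; k-1 = 6 > 5 ⇒ right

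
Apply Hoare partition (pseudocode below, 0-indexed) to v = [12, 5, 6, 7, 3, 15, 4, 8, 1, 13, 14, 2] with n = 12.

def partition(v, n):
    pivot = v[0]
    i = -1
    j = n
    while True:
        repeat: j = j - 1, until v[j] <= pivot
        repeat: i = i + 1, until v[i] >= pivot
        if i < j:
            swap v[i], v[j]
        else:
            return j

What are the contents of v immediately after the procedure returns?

[2, 5, 6, 7, 3, 1, 4, 8, 15, 13, 14, 12]

pivot=12
j stops at 11 (2), i stops at 0 (12); swap ⇒ [2, 5, 6, 7, 3, 15, 4, 8, 1, 13, 14, 12]
j stops at 8 (1), i stops at 5 (15); swap ⇒ [2, 5, 6, 7, 3, 1, 4, 8, 15, 13, 14, 12]
j stops at 7, i stops at 8; i≥j ⇒ return 7. v=[2, 5, 6, 7, 3, 1, 4, 8, 15, 13, 14, 12]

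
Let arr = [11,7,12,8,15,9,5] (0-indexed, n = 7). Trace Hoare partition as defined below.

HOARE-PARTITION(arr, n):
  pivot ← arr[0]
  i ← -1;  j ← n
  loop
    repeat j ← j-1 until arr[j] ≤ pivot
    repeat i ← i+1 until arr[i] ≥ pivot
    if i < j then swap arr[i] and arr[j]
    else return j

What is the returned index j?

pivot = arr[0] = 11; i = -1, j = 7
j→6 (arr[6]=5≤11), i→0 (arr[0]=11≥11); i<j, swap → [5,7,12,8,15,9,11]
j→5 (arr[5]=9≤11), i→2 (arr[2]=12≥11); i<j, swap → [5,7,9,8,15,12,11]
j→3, i→4; i≥j, return j=3. arr = [5,7,9,8,15,12,11]

3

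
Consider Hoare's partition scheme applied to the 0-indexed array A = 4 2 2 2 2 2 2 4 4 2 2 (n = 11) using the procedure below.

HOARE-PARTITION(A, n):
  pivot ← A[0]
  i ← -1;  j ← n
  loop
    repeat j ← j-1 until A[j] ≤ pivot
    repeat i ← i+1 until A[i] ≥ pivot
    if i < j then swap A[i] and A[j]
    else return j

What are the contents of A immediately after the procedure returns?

2 2 2 2 2 2 2 2 4 4 4

pivot = A[0] = 4; i = -1, j = 11
j→10 (A[10]=2≤4), i→0 (A[0]=4≥4); i<j, swap → 2 2 2 2 2 2 2 4 4 2 4
j→9 (A[9]=2≤4), i→7 (A[7]=4≥4); i<j, swap → 2 2 2 2 2 2 2 2 4 4 4
j→8, i→8; i≥j, return j=8. A = 2 2 2 2 2 2 2 2 4 4 4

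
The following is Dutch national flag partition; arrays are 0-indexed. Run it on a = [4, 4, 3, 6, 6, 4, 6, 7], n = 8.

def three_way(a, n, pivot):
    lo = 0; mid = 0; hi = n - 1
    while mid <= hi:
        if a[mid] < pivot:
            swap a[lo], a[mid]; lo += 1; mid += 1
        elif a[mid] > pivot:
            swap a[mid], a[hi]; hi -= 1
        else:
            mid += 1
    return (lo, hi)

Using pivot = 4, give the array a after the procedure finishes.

[3, 4, 4, 4, 6, 6, 7, 6]

lo=0 mid=0 hi=7
4=4: mid=1
4=4: mid=2
3<4: swap(0,2), lo=1 mid=3 ⇒ [3, 4, 4, 6, 6, 4, 6, 7]
6>4: swap(3,7), hi=6 ⇒ [3, 4, 4, 7, 6, 4, 6, 6]
7>4: swap(3,6), hi=5 ⇒ [3, 4, 4, 6, 6, 4, 7, 6]
6>4: swap(3,5), hi=4 ⇒ [3, 4, 4, 4, 6, 6, 7, 6]
4=4: mid=4
6>4: swap(4,4), hi=3 ⇒ [3, 4, 4, 4, 6, 6, 7, 6]
done. lo=1 hi=3; a=[3, 4, 4, 4, 6, 6, 7, 6]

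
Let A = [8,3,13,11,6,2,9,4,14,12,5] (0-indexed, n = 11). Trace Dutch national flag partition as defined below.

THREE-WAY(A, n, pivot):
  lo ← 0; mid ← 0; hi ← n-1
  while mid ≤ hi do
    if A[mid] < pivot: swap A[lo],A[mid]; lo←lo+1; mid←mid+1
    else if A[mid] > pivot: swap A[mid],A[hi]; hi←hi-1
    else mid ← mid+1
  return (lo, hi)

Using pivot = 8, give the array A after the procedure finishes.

pivot = 8; lo=0, mid=0, hi=10
A[mid]=8=8: mid=1
A[mid]=3<8: swap A[0],A[1]; lo=1,mid=2 → [3,8,13,11,6,2,9,4,14,12,5]
A[mid]=13>8: swap A[2],A[10]; hi=9 → [3,8,5,11,6,2,9,4,14,12,13]
A[mid]=5<8: swap A[1],A[2]; lo=2,mid=3 → [3,5,8,11,6,2,9,4,14,12,13]
A[mid]=11>8: swap A[3],A[9]; hi=8 → [3,5,8,12,6,2,9,4,14,11,13]
A[mid]=12>8: swap A[3],A[8]; hi=7 → [3,5,8,14,6,2,9,4,12,11,13]
A[mid]=14>8: swap A[3],A[7]; hi=6 → [3,5,8,4,6,2,9,14,12,11,13]
A[mid]=4<8: swap A[2],A[3]; lo=3,mid=4 → [3,5,4,8,6,2,9,14,12,11,13]
A[mid]=6<8: swap A[3],A[4]; lo=4,mid=5 → [3,5,4,6,8,2,9,14,12,11,13]
A[mid]=2<8: swap A[4],A[5]; lo=5,mid=6 → [3,5,4,6,2,8,9,14,12,11,13]
A[mid]=9>8: swap A[6],A[6]; hi=5 → [3,5,4,6,2,8,9,14,12,11,13]
end: lo=5, hi=5; A = [3,5,4,6,2,8,9,14,12,11,13]

[3,5,4,6,2,8,9,14,12,11,13]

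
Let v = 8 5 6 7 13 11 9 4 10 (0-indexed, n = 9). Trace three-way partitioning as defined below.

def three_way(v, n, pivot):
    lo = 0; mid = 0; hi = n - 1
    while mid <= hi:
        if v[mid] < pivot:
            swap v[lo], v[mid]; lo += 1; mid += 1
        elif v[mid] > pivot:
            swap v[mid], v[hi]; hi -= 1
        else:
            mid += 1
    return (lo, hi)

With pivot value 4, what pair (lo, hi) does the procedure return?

(0, 0)

pivot = 4; lo=0, mid=0, hi=8
v[mid]=8>4: swap v[0],v[8]; hi=7 → 10 5 6 7 13 11 9 4 8
v[mid]=10>4: swap v[0],v[7]; hi=6 → 4 5 6 7 13 11 9 10 8
v[mid]=4=4: mid=1
v[mid]=5>4: swap v[1],v[6]; hi=5 → 4 9 6 7 13 11 5 10 8
v[mid]=9>4: swap v[1],v[5]; hi=4 → 4 11 6 7 13 9 5 10 8
v[mid]=11>4: swap v[1],v[4]; hi=3 → 4 13 6 7 11 9 5 10 8
v[mid]=13>4: swap v[1],v[3]; hi=2 → 4 7 6 13 11 9 5 10 8
v[mid]=7>4: swap v[1],v[2]; hi=1 → 4 6 7 13 11 9 5 10 8
v[mid]=6>4: swap v[1],v[1]; hi=0 → 4 6 7 13 11 9 5 10 8
end: lo=0, hi=0; v = 4 6 7 13 11 9 5 10 8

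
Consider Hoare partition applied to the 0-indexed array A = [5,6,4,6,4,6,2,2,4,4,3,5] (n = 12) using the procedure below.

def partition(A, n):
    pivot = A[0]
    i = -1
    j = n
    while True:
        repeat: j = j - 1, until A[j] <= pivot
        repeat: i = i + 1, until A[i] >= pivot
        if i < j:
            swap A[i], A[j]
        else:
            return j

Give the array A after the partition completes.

[5,3,4,4,4,4,2,2,6,6,6,5]

pivot=5
j stops at 11 (5), i stops at 0 (5); swap ⇒ [5,6,4,6,4,6,2,2,4,4,3,5]
j stops at 10 (3), i stops at 1 (6); swap ⇒ [5,3,4,6,4,6,2,2,4,4,6,5]
j stops at 9 (4), i stops at 3 (6); swap ⇒ [5,3,4,4,4,6,2,2,4,6,6,5]
j stops at 8 (4), i stops at 5 (6); swap ⇒ [5,3,4,4,4,4,2,2,6,6,6,5]
j stops at 7, i stops at 8; i≥j ⇒ return 7. A=[5,3,4,4,4,4,2,2,6,6,6,5]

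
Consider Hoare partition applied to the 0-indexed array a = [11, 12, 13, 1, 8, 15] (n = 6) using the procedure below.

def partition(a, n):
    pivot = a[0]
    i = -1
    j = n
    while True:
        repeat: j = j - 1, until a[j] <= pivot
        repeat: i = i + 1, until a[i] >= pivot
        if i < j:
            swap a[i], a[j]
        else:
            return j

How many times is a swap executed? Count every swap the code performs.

pivot = a[0] = 11; i = -1, j = 6
j→4 (a[4]=8≤11), i→0 (a[0]=11≥11); i<j, swap → [8, 12, 13, 1, 11, 15]
j→3 (a[3]=1≤11), i→1 (a[1]=12≥11); i<j, swap → [8, 1, 13, 12, 11, 15]
j→1, i→2; i≥j, return j=1. a = [8, 1, 13, 12, 11, 15]

2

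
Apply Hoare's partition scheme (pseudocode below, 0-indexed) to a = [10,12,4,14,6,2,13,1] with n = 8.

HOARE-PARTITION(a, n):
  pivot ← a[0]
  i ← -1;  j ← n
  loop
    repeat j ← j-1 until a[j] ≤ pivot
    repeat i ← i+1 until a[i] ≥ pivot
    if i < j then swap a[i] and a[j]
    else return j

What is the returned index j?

pivot=10
j stops at 7 (1), i stops at 0 (10); swap ⇒ [1,12,4,14,6,2,13,10]
j stops at 5 (2), i stops at 1 (12); swap ⇒ [1,2,4,14,6,12,13,10]
j stops at 4 (6), i stops at 3 (14); swap ⇒ [1,2,4,6,14,12,13,10]
j stops at 3, i stops at 4; i≥j ⇒ return 3. a=[1,2,4,6,14,12,13,10]

3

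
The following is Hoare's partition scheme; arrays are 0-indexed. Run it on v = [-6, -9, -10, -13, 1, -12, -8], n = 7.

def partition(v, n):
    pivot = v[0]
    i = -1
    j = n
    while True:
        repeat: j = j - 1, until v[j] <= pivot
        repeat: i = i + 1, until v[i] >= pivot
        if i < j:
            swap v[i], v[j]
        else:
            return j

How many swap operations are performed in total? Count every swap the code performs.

pivot = v[0] = -6; i = -1, j = 7
j→6 (v[6]=-8≤-6), i→0 (v[0]=-6≥-6); i<j, swap → [-8, -9, -10, -13, 1, -12, -6]
j→5 (v[5]=-12≤-6), i→4 (v[4]=1≥-6); i<j, swap → [-8, -9, -10, -13, -12, 1, -6]
j→4, i→5; i≥j, return j=4. v = [-8, -9, -10, -13, -12, 1, -6]

2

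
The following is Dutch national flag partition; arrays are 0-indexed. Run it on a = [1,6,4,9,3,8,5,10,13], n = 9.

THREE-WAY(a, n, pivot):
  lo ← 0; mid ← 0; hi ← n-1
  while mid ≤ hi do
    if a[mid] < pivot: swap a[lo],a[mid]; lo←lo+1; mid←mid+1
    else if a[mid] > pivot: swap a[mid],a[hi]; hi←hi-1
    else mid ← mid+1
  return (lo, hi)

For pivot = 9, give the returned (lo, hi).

(6, 6)

pivot = 9; lo=0, mid=0, hi=8
a[mid]=1<9: swap a[0],a[0]; lo=1,mid=1 → [1,6,4,9,3,8,5,10,13]
a[mid]=6<9: swap a[1],a[1]; lo=2,mid=2 → [1,6,4,9,3,8,5,10,13]
a[mid]=4<9: swap a[2],a[2]; lo=3,mid=3 → [1,6,4,9,3,8,5,10,13]
a[mid]=9=9: mid=4
a[mid]=3<9: swap a[3],a[4]; lo=4,mid=5 → [1,6,4,3,9,8,5,10,13]
a[mid]=8<9: swap a[4],a[5]; lo=5,mid=6 → [1,6,4,3,8,9,5,10,13]
a[mid]=5<9: swap a[5],a[6]; lo=6,mid=7 → [1,6,4,3,8,5,9,10,13]
a[mid]=10>9: swap a[7],a[8]; hi=7 → [1,6,4,3,8,5,9,13,10]
a[mid]=13>9: swap a[7],a[7]; hi=6 → [1,6,4,3,8,5,9,13,10]
end: lo=6, hi=6; a = [1,6,4,3,8,5,9,13,10]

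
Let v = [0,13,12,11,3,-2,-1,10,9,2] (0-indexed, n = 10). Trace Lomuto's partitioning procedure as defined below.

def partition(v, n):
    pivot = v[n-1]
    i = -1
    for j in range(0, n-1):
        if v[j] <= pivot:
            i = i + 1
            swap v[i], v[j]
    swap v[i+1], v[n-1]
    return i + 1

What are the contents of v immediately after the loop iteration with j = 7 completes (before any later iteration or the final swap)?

[0,-2,-1,11,3,13,12,10,9,2]

pivot=2, i=-1
j=0: 0≤2, i=0, swap(0,0) ⇒ [0,13,12,11,3,-2,-1,10,9,2]
j=1: 13>2, skip
j=2: 12>2, skip
j=3: 11>2, skip
j=4: 3>2, skip
j=5: -2≤2, i=1, swap(1,5) ⇒ [0,-2,12,11,3,13,-1,10,9,2]
j=6: -1≤2, i=2, swap(2,6) ⇒ [0,-2,-1,11,3,13,12,10,9,2]
j=7: 10>2, skip
(after j=7) v = [0,-2,-1,11,3,13,12,10,9,2]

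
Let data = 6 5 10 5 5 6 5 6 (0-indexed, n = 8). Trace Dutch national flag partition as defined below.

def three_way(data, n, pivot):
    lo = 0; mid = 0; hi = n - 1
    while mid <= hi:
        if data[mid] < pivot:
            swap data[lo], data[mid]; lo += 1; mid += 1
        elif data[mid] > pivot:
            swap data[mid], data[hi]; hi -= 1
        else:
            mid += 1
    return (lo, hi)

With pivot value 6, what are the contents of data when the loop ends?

5 5 5 5 6 6 6 10

pivot = 6; lo=0, mid=0, hi=7
data[mid]=6=6: mid=1
data[mid]=5<6: swap data[0],data[1]; lo=1,mid=2 → 5 6 10 5 5 6 5 6
data[mid]=10>6: swap data[2],data[7]; hi=6 → 5 6 6 5 5 6 5 10
data[mid]=6=6: mid=3
data[mid]=5<6: swap data[1],data[3]; lo=2,mid=4 → 5 5 6 6 5 6 5 10
data[mid]=5<6: swap data[2],data[4]; lo=3,mid=5 → 5 5 5 6 6 6 5 10
data[mid]=6=6: mid=6
data[mid]=5<6: swap data[3],data[6]; lo=4,mid=7 → 5 5 5 5 6 6 6 10
end: lo=4, hi=6; data = 5 5 5 5 6 6 6 10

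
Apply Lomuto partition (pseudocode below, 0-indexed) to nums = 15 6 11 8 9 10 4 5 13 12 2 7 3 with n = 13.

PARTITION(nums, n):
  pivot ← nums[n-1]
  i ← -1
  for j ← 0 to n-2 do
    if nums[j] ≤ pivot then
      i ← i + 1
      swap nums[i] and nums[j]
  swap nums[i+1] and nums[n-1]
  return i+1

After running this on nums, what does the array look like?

2 3 11 8 9 10 4 5 13 12 15 7 6

pivot=3, i=-1
j=0: 15>3, skip
j=1: 6>3, skip
j=2: 11>3, skip
j=3: 8>3, skip
j=4: 9>3, skip
j=5: 10>3, skip
j=6: 4>3, skip
j=7: 5>3, skip
j=8: 13>3, skip
j=9: 12>3, skip
j=10: 2≤3, i=0, swap(0,10) ⇒ 2 6 11 8 9 10 4 5 13 12 15 7 3
j=11: 7>3, skip
swap(1,12) ⇒ 2 3 11 8 9 10 4 5 13 12 15 7 6; return 1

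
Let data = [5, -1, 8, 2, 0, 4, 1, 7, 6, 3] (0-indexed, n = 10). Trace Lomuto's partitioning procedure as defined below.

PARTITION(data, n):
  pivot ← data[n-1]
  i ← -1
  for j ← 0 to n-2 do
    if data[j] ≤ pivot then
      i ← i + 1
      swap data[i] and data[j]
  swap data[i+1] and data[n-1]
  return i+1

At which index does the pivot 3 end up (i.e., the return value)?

4

pivot=3, i=-1
j=0: 5>3, skip
j=1: -1≤3, i=0, swap(0,1) ⇒ [-1, 5, 8, 2, 0, 4, 1, 7, 6, 3]
j=2: 8>3, skip
j=3: 2≤3, i=1, swap(1,3) ⇒ [-1, 2, 8, 5, 0, 4, 1, 7, 6, 3]
j=4: 0≤3, i=2, swap(2,4) ⇒ [-1, 2, 0, 5, 8, 4, 1, 7, 6, 3]
j=5: 4>3, skip
j=6: 1≤3, i=3, swap(3,6) ⇒ [-1, 2, 0, 1, 8, 4, 5, 7, 6, 3]
j=7: 7>3, skip
j=8: 6>3, skip
swap(4,9) ⇒ [-1, 2, 0, 1, 3, 4, 5, 7, 6, 8]; return 4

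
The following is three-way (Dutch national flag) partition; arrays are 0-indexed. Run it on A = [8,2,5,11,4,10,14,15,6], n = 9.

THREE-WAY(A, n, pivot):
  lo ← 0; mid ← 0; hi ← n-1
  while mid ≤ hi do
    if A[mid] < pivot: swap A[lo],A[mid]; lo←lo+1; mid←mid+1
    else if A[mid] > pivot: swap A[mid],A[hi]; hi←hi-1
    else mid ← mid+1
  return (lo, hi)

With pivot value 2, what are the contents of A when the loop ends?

lo=0 mid=0 hi=8
8>2: swap(0,8), hi=7 ⇒ [6,2,5,11,4,10,14,15,8]
6>2: swap(0,7), hi=6 ⇒ [15,2,5,11,4,10,14,6,8]
15>2: swap(0,6), hi=5 ⇒ [14,2,5,11,4,10,15,6,8]
14>2: swap(0,5), hi=4 ⇒ [10,2,5,11,4,14,15,6,8]
10>2: swap(0,4), hi=3 ⇒ [4,2,5,11,10,14,15,6,8]
4>2: swap(0,3), hi=2 ⇒ [11,2,5,4,10,14,15,6,8]
11>2: swap(0,2), hi=1 ⇒ [5,2,11,4,10,14,15,6,8]
5>2: swap(0,1), hi=0 ⇒ [2,5,11,4,10,14,15,6,8]
2=2: mid=1
done. lo=0 hi=0; A=[2,5,11,4,10,14,15,6,8]

[2,5,11,4,10,14,15,6,8]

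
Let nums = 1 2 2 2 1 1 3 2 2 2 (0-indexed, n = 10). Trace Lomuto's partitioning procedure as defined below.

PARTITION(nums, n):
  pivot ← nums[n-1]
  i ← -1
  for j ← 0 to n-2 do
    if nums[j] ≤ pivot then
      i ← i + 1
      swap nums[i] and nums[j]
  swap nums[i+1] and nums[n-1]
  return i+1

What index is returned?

pivot = nums[9] = 2; i = -1
j=0: nums[0]=1 ≤ 2 → i=0, swap nums[0],nums[0] (no change) → 1 2 2 2 1 1 3 2 2 2
j=1: nums[1]=2 ≤ 2 → i=1, swap nums[1],nums[1] (no change) → 1 2 2 2 1 1 3 2 2 2
j=2: nums[2]=2 ≤ 2 → i=2, swap nums[2],nums[2] (no change) → 1 2 2 2 1 1 3 2 2 2
j=3: nums[3]=2 ≤ 2 → i=3, swap nums[3],nums[3] (no change) → 1 2 2 2 1 1 3 2 2 2
j=4: nums[4]=1 ≤ 2 → i=4, swap nums[4],nums[4] (no change) → 1 2 2 2 1 1 3 2 2 2
j=5: nums[5]=1 ≤ 2 → i=5, swap nums[5],nums[5] (no change) → 1 2 2 2 1 1 3 2 2 2
j=6: nums[6]=3 > 2 → no swap
j=7: nums[7]=2 ≤ 2 → i=6, swap nums[6],nums[7] → 1 2 2 2 1 1 2 3 2 2
j=8: nums[8]=2 ≤ 2 → i=7, swap nums[7],nums[8] → 1 2 2 2 1 1 2 2 3 2
final swap nums[8],nums[9] → 1 2 2 2 1 1 2 2 2 3; return 8

8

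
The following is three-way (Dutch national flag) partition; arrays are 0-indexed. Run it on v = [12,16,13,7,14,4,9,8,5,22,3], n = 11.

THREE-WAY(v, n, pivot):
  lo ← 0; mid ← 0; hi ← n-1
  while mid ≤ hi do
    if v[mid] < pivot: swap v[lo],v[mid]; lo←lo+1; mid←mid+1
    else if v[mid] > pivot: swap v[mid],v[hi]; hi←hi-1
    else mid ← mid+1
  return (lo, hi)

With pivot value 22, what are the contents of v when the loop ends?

[12,16,13,7,14,4,9,8,5,3,22]

pivot = 22; lo=0, mid=0, hi=10
v[mid]=12<22: swap v[0],v[0]; lo=1,mid=1 → [12,16,13,7,14,4,9,8,5,22,3]
v[mid]=16<22: swap v[1],v[1]; lo=2,mid=2 → [12,16,13,7,14,4,9,8,5,22,3]
v[mid]=13<22: swap v[2],v[2]; lo=3,mid=3 → [12,16,13,7,14,4,9,8,5,22,3]
v[mid]=7<22: swap v[3],v[3]; lo=4,mid=4 → [12,16,13,7,14,4,9,8,5,22,3]
v[mid]=14<22: swap v[4],v[4]; lo=5,mid=5 → [12,16,13,7,14,4,9,8,5,22,3]
v[mid]=4<22: swap v[5],v[5]; lo=6,mid=6 → [12,16,13,7,14,4,9,8,5,22,3]
v[mid]=9<22: swap v[6],v[6]; lo=7,mid=7 → [12,16,13,7,14,4,9,8,5,22,3]
v[mid]=8<22: swap v[7],v[7]; lo=8,mid=8 → [12,16,13,7,14,4,9,8,5,22,3]
v[mid]=5<22: swap v[8],v[8]; lo=9,mid=9 → [12,16,13,7,14,4,9,8,5,22,3]
v[mid]=22=22: mid=10
v[mid]=3<22: swap v[9],v[10]; lo=10,mid=11 → [12,16,13,7,14,4,9,8,5,3,22]
end: lo=10, hi=10; v = [12,16,13,7,14,4,9,8,5,3,22]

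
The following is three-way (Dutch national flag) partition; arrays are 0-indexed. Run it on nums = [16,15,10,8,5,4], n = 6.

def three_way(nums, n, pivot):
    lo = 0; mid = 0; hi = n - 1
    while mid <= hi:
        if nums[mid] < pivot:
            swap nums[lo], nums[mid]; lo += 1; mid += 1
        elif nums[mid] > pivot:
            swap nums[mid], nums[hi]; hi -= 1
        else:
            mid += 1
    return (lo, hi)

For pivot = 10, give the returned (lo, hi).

pivot = 10; lo=0, mid=0, hi=5
nums[mid]=16>10: swap nums[0],nums[5]; hi=4 → [4,15,10,8,5,16]
nums[mid]=4<10: swap nums[0],nums[0]; lo=1,mid=1 → [4,15,10,8,5,16]
nums[mid]=15>10: swap nums[1],nums[4]; hi=3 → [4,5,10,8,15,16]
nums[mid]=5<10: swap nums[1],nums[1]; lo=2,mid=2 → [4,5,10,8,15,16]
nums[mid]=10=10: mid=3
nums[mid]=8<10: swap nums[2],nums[3]; lo=3,mid=4 → [4,5,8,10,15,16]
end: lo=3, hi=3; nums = [4,5,8,10,15,16]

(3, 3)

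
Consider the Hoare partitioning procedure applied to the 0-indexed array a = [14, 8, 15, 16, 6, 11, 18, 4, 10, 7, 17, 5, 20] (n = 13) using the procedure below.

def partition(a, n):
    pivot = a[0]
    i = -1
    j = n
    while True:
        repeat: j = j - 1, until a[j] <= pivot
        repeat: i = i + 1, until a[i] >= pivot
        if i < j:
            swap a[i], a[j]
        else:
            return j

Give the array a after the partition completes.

[5, 8, 7, 10, 6, 11, 4, 18, 16, 15, 17, 14, 20]

pivot = a[0] = 14; i = -1, j = 13
j→11 (a[11]=5≤14), i→0 (a[0]=14≥14); i<j, swap → [5, 8, 15, 16, 6, 11, 18, 4, 10, 7, 17, 14, 20]
j→9 (a[9]=7≤14), i→2 (a[2]=15≥14); i<j, swap → [5, 8, 7, 16, 6, 11, 18, 4, 10, 15, 17, 14, 20]
j→8 (a[8]=10≤14), i→3 (a[3]=16≥14); i<j, swap → [5, 8, 7, 10, 6, 11, 18, 4, 16, 15, 17, 14, 20]
j→7 (a[7]=4≤14), i→6 (a[6]=18≥14); i<j, swap → [5, 8, 7, 10, 6, 11, 4, 18, 16, 15, 17, 14, 20]
j→6, i→7; i≥j, return j=6. a = [5, 8, 7, 10, 6, 11, 4, 18, 16, 15, 17, 14, 20]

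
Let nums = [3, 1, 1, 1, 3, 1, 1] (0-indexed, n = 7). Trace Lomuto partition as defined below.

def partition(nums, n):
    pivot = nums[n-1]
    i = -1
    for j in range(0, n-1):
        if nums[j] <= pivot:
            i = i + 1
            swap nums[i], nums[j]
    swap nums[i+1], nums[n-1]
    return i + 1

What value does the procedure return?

4

pivot = nums[6] = 1; i = -1
j=0: nums[0]=3 > 1 → no swap
j=1: nums[1]=1 ≤ 1 → i=0, swap nums[0],nums[1] → [1, 3, 1, 1, 3, 1, 1]
j=2: nums[2]=1 ≤ 1 → i=1, swap nums[1],nums[2] → [1, 1, 3, 1, 3, 1, 1]
j=3: nums[3]=1 ≤ 1 → i=2, swap nums[2],nums[3] → [1, 1, 1, 3, 3, 1, 1]
j=4: nums[4]=3 > 1 → no swap
j=5: nums[5]=1 ≤ 1 → i=3, swap nums[3],nums[5] → [1, 1, 1, 1, 3, 3, 1]
final swap nums[4],nums[6] → [1, 1, 1, 1, 1, 3, 3]; return 4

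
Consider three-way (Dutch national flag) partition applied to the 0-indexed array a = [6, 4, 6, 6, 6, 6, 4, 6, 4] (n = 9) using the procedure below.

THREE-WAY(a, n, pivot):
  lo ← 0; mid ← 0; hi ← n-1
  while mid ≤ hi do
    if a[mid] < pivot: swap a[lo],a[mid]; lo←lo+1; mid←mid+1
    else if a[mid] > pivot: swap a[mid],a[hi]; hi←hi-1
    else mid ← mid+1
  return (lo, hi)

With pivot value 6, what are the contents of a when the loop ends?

[4, 4, 4, 6, 6, 6, 6, 6, 6]

lo=0 mid=0 hi=8
6=6: mid=1
4<6: swap(0,1), lo=1 mid=2 ⇒ [4, 6, 6, 6, 6, 6, 4, 6, 4]
6=6: mid=3
6=6: mid=4
6=6: mid=5
6=6: mid=6
4<6: swap(1,6), lo=2 mid=7 ⇒ [4, 4, 6, 6, 6, 6, 6, 6, 4]
6=6: mid=8
4<6: swap(2,8), lo=3 mid=9 ⇒ [4, 4, 4, 6, 6, 6, 6, 6, 6]
done. lo=3 hi=8; a=[4, 4, 4, 6, 6, 6, 6, 6, 6]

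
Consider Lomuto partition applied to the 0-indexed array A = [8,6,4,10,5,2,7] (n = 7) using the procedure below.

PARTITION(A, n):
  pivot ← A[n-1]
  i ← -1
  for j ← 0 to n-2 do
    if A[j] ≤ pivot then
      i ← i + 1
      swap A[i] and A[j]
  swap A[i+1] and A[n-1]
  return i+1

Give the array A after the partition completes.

[6,4,5,2,7,10,8]

pivot = A[6] = 7; i = -1
j=0: A[0]=8 > 7 → no swap
j=1: A[1]=6 ≤ 7 → i=0, swap A[0],A[1] → [6,8,4,10,5,2,7]
j=2: A[2]=4 ≤ 7 → i=1, swap A[1],A[2] → [6,4,8,10,5,2,7]
j=3: A[3]=10 > 7 → no swap
j=4: A[4]=5 ≤ 7 → i=2, swap A[2],A[4] → [6,4,5,10,8,2,7]
j=5: A[5]=2 ≤ 7 → i=3, swap A[3],A[5] → [6,4,5,2,8,10,7]
final swap A[4],A[6] → [6,4,5,2,7,10,8]; return 4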